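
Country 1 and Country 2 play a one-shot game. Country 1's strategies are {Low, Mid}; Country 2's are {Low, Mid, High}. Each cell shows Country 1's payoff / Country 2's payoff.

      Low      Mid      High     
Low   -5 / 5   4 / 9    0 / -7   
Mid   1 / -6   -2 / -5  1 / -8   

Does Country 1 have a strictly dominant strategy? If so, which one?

A strategy is strictly dominant if it gives Country 1 a strictly higher payoff than every other strategy, against every choice by the opponent.
Low is not dominant: against Low, Mid gives 1 > -5.
Mid is not dominant: against Mid, Low gives 4 > -2.
No single strategy is best against every opponent action.

No strictly dominant strategy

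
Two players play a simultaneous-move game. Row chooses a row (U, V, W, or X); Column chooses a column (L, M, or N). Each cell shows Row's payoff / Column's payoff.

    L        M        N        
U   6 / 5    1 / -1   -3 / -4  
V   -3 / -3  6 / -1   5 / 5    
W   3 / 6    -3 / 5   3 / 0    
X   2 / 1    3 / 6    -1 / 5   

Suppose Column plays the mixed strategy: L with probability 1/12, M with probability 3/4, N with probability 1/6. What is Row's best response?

Compute Row's expected payoff from each pure strategy against the given mix.
U: (1/12)·6 + (3/4)·1 + (1/6)·(-3) = 3/4
V: (1/12)·(-3) + (3/4)·6 + (1/6)·5 = 61/12
W: (1/12)·3 + (3/4)·(-3) + (1/6)·3 = -3/2
X: (1/12)·2 + (3/4)·3 + (1/6)·(-1) = 9/4
Highest expected payoff is 61/12, from V.

V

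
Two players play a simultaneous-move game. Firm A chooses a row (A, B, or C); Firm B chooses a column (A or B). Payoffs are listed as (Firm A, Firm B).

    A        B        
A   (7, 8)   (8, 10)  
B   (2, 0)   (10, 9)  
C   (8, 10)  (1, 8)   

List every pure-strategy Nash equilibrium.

Check mutual best responses: a cell is a NE iff neither player can gain by unilaterally deviating.
Firm A's best responses — vs A: C (payoff 8); vs B: B (payoff 10).
Firm B's best responses — vs A: B (payoff 10); vs B: B (payoff 9); vs C: A (payoff 10).
Mutual best responses occur at (B, B) and (C, A); at each, neither player gains by switching.

(B, B) and (C, A)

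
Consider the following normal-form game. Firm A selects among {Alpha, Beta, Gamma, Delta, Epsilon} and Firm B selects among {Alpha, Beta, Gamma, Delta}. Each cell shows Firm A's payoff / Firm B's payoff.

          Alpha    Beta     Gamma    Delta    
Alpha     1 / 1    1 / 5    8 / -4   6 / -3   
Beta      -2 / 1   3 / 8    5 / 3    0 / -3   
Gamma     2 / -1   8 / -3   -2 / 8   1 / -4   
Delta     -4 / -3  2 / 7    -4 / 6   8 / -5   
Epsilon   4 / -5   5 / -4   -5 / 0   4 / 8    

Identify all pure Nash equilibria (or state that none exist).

A profile is a Nash equilibrium when each player is best-responding to the other.
Firm A's best responses — vs Alpha: Epsilon (payoff 4); vs Beta: Gamma (payoff 8); vs Gamma: Alpha (payoff 8); vs Delta: Delta (payoff 8).
Firm B's best responses — vs Alpha: Beta (payoff 5); vs Beta: Beta (payoff 8); vs Gamma: Gamma (payoff 8); vs Delta: Beta (payoff 7); vs Epsilon: Delta (payoff 8).
No cell has both players best-responding. For instance, Firm A's best reply to Delta is Delta, but against Delta Firm B prefers Beta over Delta.

None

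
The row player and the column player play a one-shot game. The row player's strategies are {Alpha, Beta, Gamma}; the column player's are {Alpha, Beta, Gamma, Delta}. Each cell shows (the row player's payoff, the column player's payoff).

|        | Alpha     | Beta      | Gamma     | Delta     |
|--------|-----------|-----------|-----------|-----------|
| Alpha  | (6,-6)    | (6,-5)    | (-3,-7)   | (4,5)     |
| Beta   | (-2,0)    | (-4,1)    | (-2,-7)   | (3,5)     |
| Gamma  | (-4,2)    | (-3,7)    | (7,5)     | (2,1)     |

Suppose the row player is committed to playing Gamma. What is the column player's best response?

With the row player fixed at Gamma, the column player's payoffs are: Alpha → 2, Beta → 7, Gamma → 5, Delta → 1.
The maximum is 7, achieved by Beta.

Beta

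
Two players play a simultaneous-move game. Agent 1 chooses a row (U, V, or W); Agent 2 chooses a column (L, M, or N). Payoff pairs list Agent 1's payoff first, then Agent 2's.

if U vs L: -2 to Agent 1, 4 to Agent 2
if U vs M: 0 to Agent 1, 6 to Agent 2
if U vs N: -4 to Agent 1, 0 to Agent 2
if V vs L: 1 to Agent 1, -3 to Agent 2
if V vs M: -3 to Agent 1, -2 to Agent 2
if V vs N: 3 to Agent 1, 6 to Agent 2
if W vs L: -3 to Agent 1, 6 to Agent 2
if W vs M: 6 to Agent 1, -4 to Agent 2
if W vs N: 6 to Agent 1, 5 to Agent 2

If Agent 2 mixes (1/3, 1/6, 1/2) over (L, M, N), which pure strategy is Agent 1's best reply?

W

Compute Agent 1's expected payoff from each pure strategy against the given mix.
U: (1/3)·(-2) + (1/6)·0 + (1/2)·(-4) = -8/3
V: (1/3)·1 + (1/6)·(-3) + (1/2)·3 = 4/3
W: (1/3)·(-3) + (1/6)·6 + (1/2)·6 = 3
Highest expected payoff is 3, from W.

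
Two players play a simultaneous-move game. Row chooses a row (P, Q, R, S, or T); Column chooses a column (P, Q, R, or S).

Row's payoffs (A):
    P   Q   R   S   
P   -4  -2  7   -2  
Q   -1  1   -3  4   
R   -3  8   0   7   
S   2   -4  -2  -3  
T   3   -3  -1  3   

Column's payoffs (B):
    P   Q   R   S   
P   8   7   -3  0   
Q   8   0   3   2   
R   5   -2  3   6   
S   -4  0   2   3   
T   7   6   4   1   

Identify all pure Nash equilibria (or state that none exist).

(R, S) and (T, P)

Check mutual best responses: a cell is a NE iff neither player can gain by unilaterally deviating.
Row's best responses — vs P: T (payoff 3); vs Q: R (payoff 8); vs R: P (payoff 7); vs S: R (payoff 7).
Column's best responses — vs P: P (payoff 8); vs Q: P (payoff 8); vs R: S (payoff 6); vs S: S (payoff 3); vs T: P (payoff 7).
Mutual best responses occur at (R, S) and (T, P); at each, neither player gains by switching.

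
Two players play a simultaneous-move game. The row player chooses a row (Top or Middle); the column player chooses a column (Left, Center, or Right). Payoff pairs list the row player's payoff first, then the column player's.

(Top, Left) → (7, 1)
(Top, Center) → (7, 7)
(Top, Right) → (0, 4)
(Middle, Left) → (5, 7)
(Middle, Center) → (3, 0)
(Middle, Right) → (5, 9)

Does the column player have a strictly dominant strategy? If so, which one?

No strictly dominant strategy

A strategy is strictly dominant if it gives the column player a strictly higher payoff than every other strategy, against every choice by the opponent.
Left is not dominant: against Top, Center gives 7 > 1.
Center is not dominant: against Middle, Left gives 7 > 0.
Right is not dominant: against Top, Center gives 7 > 4.
No single strategy is best against every opponent action.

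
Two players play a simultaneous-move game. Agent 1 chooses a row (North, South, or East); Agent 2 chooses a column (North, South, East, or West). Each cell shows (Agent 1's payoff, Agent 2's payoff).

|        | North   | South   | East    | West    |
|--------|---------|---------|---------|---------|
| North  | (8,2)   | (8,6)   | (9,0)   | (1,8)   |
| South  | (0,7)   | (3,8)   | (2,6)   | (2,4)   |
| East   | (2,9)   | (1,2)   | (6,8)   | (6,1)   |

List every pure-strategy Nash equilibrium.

Check mutual best responses: a cell is a NE iff neither player can gain by unilaterally deviating.
Agent 1's best responses — vs North: North (payoff 8); vs South: North (payoff 8); vs East: North (payoff 9); vs West: East (payoff 6).
Agent 2's best responses — vs North: West (payoff 8); vs South: South (payoff 8); vs East: North (payoff 9).
No cell has both players best-responding. For instance, Agent 1's best reply to North is North, but against North Agent 2 prefers West over North.

There is no pure-strategy Nash equilibrium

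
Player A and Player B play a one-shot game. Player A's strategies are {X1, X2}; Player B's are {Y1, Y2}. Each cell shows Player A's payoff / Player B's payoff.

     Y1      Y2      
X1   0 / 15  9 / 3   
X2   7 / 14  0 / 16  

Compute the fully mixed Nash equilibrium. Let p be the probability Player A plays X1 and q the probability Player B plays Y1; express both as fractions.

In a mixed NE each player is indifferent between their pure strategies, so the opponent's mix sets the indifference.
Player B indifferent between Y1 and Y2: p·15 + (1−p)·14 = p·3 + (1−p)·16 ⟹ 14 + 1p = 16 + (-13)p ⟹ p = 1/7.
Player A indifferent between X1 and X2: q·0 + (1−q)·9 = q·7 + (1−q)·0 ⟹ 9 + (-9)q = 0 + 7q ⟹ q = 9/16.

p = 1/7, q = 9/16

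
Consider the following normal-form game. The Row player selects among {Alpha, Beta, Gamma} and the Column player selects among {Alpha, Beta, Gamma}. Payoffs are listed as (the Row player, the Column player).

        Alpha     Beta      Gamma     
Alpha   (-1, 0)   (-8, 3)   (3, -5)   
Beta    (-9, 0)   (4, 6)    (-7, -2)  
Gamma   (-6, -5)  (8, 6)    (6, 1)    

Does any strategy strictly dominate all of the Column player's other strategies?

A strategy is strictly dominant if it gives the Column player a strictly higher payoff than every other strategy, against every choice by the opponent.
Beta strictly dominates: vs Alpha: 3 > each of {0, -5}; vs Beta: 6 > each of {0, -2}; vs Gamma: 6 > each of {-5, 1}.

Beta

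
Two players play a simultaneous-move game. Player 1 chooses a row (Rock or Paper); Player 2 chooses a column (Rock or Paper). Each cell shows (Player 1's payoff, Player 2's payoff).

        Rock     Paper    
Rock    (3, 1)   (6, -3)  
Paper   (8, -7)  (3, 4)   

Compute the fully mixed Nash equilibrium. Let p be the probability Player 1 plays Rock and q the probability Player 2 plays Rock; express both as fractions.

p = 11/15, q = 3/8

Each player's mixing probability is pinned down by making the *other* player indifferent.
Player 2 indifferent between Rock and Paper: p·1 + (1−p)·(-7) = p·(-3) + (1−p)·4 ⟹ (-7) + 8p = 4 + (-7)p ⟹ p = 11/15.
Player 1 indifferent between Rock and Paper: q·3 + (1−q)·6 = q·8 + (1−q)·3 ⟹ 6 + (-3)q = 3 + 5q ⟹ q = 3/8.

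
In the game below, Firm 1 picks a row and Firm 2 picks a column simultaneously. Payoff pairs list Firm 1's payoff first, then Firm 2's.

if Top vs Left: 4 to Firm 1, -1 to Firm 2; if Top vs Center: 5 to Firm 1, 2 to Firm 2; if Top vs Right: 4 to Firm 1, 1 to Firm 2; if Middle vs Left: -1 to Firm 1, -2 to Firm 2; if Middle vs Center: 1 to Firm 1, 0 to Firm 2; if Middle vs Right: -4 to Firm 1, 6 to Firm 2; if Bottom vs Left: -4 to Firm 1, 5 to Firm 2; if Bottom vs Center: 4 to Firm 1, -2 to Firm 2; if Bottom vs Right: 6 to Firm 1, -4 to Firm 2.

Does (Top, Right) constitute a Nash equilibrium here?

No

Holding Firm 2 at Right: Firm 1 gets 4 from Top but could get 6 by switching to Bottom. Firm 1 has a profitable deviation.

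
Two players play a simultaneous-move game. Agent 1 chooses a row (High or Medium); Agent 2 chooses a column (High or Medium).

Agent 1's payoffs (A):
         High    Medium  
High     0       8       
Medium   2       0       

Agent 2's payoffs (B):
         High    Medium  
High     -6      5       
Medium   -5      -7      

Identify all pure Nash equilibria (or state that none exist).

(High, Medium) and (Medium, High)

Find each player's best response to every opponent strategy; NE are the intersections.
Agent 1's best responses — vs High: Medium (payoff 2); vs Medium: High (payoff 8).
Agent 2's best responses — vs High: Medium (payoff 5); vs Medium: High (payoff -5).
Mutual best responses occur at (High, Medium) and (Medium, High); at each, neither player gains by switching.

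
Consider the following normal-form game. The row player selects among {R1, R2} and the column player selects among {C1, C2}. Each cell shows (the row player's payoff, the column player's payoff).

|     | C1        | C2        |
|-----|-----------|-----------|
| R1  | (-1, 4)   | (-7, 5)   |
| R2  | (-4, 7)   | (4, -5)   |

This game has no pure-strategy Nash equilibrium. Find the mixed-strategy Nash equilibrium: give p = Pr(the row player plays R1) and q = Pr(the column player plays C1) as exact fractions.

p = 12/13, q = 11/14

Each player's mixing probability is pinned down by making the *other* player indifferent.
The column player indifferent between C1 and C2: p·4 + (1−p)·7 = p·5 + (1−p)·(-5) ⟹ 7 + (-3)p = (-5) + 10p ⟹ p = 12/13.
The row player indifferent between R1 and R2: q·(-1) + (1−q)·(-7) = q·(-4) + (1−q)·4 ⟹ (-7) + 6q = 4 + (-8)q ⟹ q = 11/14.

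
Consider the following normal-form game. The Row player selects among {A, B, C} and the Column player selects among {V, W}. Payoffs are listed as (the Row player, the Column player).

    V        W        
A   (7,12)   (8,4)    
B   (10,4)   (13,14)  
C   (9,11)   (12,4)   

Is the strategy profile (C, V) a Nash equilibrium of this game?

No

Holding the Column player at V: the Row player gets 9 from C but could get 10 by switching to B. The Row player has a profitable deviation.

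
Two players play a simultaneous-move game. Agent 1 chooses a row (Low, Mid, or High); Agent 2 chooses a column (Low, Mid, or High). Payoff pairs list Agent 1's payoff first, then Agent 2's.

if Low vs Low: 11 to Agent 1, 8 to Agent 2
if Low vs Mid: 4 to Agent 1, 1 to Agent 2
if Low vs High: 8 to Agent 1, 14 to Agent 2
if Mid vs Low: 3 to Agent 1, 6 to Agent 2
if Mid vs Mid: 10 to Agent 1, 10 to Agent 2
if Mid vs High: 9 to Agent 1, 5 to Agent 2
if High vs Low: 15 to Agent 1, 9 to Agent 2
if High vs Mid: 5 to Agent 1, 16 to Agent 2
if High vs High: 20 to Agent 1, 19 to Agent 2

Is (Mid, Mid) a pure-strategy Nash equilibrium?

Holding Agent 2 at Mid: Agent 1 gets 10 from Mid, versus 4 from Low, 5 from High. No profitable deviation for Agent 1.
Holding Agent 1 at Mid: Agent 2 gets 10 from Mid, versus 6 from Low, 5 from High. No profitable deviation for Agent 2 either.

Yes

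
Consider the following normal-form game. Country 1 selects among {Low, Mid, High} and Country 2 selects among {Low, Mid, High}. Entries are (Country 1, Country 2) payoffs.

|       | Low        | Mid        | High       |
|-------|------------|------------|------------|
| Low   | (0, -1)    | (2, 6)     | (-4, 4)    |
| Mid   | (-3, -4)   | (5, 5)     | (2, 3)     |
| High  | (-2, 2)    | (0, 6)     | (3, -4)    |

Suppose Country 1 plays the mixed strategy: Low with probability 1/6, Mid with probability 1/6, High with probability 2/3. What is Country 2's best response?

Compute Country 2's expected payoff from each pure strategy against the given mix.
Low: (1/6)·(-1) + (1/6)·(-4) + (2/3)·2 = 1/2
Mid: (1/6)·6 + (1/6)·5 + (2/3)·6 = 35/6
High: (1/6)·4 + (1/6)·3 + (2/3)·(-4) = -3/2
Highest expected payoff is 35/6, from Mid.

Mid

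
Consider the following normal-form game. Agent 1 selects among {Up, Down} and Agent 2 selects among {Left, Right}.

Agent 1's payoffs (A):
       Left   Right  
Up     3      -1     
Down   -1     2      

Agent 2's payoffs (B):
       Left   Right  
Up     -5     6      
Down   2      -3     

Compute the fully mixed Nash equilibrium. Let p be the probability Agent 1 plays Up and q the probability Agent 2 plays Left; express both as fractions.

p = 5/16, q = 3/7

In a mixed NE each player is indifferent between their pure strategies, so the opponent's mix sets the indifference.
Agent 2 indifferent between Left and Right: p·(-5) + (1−p)·2 = p·6 + (1−p)·(-3) ⟹ 2 + (-7)p = (-3) + 9p ⟹ p = 5/16.
Agent 1 indifferent between Up and Down: q·3 + (1−q)·(-1) = q·(-1) + (1−q)·2 ⟹ (-1) + 4q = 2 + (-3)q ⟹ q = 3/7.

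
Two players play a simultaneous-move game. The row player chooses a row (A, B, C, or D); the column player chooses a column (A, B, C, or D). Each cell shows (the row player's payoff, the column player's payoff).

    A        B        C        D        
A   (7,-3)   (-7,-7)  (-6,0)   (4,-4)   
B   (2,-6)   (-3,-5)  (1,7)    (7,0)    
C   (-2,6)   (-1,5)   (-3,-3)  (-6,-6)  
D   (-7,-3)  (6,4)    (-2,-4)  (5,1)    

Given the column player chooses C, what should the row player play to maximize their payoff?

With the column player fixed at C, the row player's payoffs are: A → -6, B → 1, C → -3, D → -2.
The maximum is 1, achieved by B.

B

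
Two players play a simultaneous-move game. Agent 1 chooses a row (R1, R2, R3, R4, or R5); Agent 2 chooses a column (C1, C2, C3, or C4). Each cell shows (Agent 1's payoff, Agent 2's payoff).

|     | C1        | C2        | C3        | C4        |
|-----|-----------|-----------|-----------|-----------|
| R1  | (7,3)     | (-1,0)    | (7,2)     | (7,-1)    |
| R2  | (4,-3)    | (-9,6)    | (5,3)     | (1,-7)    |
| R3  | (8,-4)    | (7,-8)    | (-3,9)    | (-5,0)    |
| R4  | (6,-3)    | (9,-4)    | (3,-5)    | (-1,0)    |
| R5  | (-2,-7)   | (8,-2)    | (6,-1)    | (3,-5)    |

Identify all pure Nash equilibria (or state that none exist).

A profile is a Nash equilibrium when each player is best-responding to the other.
Agent 1's best responses — vs C1: R3 (payoff 8); vs C2: R4 (payoff 9); vs C3: R1 (payoff 7); vs C4: R1 (payoff 7).
Agent 2's best responses — vs R1: C1 (payoff 3); vs R2: C2 (payoff 6); vs R3: C3 (payoff 9); vs R4: C4 (payoff 0); vs R5: C3 (payoff -1).
No cell has both players best-responding. For instance, Agent 1's best reply to C3 is R1, but against R1 Agent 2 prefers C1 over C3.

There is no pure-strategy Nash equilibrium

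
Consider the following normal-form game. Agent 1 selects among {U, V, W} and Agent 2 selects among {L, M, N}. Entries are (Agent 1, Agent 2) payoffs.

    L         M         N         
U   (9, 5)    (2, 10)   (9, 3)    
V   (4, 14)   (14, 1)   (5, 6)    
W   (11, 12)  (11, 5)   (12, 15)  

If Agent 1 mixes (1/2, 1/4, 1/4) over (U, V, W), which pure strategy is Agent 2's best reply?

Agent 2's best reply maximizes expected payoff against the mix.
L: (1/2)·5 + (1/4)·14 + (1/4)·12 = 9
M: (1/2)·10 + (1/4)·1 + (1/4)·5 = 13/2
N: (1/2)·3 + (1/4)·6 + (1/4)·15 = 27/4
Highest expected payoff is 9, from L.

L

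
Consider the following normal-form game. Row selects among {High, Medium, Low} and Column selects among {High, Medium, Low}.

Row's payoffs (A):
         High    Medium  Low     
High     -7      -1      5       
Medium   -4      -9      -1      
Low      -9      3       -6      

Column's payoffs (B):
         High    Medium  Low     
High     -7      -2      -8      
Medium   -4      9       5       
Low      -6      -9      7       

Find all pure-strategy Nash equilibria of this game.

None

A profile is a Nash equilibrium when each player is best-responding to the other.
Row's best responses — vs High: Medium (payoff -4); vs Medium: Low (payoff 3); vs Low: High (payoff 5).
Column's best responses — vs High: Medium (payoff -2); vs Medium: Medium (payoff 9); vs Low: Low (payoff 7).
No cell has both players best-responding. For instance, Row's best reply to Medium is Low, but against Low Column prefers Low over Medium.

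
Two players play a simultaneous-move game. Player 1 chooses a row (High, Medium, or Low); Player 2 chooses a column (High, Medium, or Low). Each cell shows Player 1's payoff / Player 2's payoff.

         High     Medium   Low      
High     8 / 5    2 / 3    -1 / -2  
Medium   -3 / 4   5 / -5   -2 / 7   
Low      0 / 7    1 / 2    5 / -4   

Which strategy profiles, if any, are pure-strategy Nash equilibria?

(High, High)

A profile is a Nash equilibrium when each player is best-responding to the other.
Player 1's best responses — vs High: High (payoff 8); vs Medium: Medium (payoff 5); vs Low: Low (payoff 5).
Player 2's best responses — vs High: High (payoff 5); vs Medium: Low (payoff 7); vs Low: High (payoff 7).
The only mutual best response is (High, High); neither player gains by switching there.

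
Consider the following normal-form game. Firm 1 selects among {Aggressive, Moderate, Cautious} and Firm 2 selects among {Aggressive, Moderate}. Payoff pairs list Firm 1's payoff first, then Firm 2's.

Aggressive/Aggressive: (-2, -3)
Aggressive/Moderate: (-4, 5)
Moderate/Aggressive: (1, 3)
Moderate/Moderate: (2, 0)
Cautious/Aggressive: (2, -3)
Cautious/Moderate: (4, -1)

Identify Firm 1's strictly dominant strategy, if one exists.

Cautious

Check whether one of Firm 1's strategies beats all alternatives regardless of what the opponent does.
Cautious strictly dominates: vs Aggressive: 2 > each of {-2, 1}; vs Moderate: 4 > each of {-4, 2}.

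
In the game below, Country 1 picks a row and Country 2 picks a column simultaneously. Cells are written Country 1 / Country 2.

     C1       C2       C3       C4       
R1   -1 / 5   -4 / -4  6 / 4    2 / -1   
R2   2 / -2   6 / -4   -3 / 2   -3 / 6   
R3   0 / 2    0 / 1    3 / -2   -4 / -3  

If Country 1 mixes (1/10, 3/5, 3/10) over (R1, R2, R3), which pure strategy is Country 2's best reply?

C4

Country 2's best reply maximizes expected payoff against the mix.
C1: (1/10)·5 + (3/5)·(-2) + (3/10)·2 = -1/10
C2: (1/10)·(-4) + (3/5)·(-4) + (3/10)·1 = -5/2
C3: (1/10)·4 + (3/5)·2 + (3/10)·(-2) = 1
C4: (1/10)·(-1) + (3/5)·6 + (3/10)·(-3) = 13/5
Highest expected payoff is 13/5, from C4.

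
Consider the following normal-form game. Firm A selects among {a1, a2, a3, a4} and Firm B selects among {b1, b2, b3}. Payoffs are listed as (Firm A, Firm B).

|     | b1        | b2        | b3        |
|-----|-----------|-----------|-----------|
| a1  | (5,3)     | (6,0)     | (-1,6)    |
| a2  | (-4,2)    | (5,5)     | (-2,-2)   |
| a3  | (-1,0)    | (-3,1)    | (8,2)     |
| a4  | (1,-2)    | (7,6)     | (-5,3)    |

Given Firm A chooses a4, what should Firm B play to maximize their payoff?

b2

With Firm A fixed at a4, Firm B's payoffs are: b1 → -2, b2 → 6, b3 → 3.
The maximum is 6, achieved by b2.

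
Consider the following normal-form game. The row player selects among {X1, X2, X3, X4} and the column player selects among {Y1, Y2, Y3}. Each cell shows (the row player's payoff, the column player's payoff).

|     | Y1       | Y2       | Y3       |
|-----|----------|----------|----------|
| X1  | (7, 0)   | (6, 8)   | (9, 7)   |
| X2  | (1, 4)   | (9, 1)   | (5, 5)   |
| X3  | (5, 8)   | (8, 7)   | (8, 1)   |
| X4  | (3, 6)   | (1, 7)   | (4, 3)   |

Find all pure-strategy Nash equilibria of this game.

Find each player's best response to every opponent strategy; NE are the intersections.
The row player's best responses — vs Y1: X1 (payoff 7); vs Y2: X2 (payoff 9); vs Y3: X1 (payoff 9).
The column player's best responses — vs X1: Y2 (payoff 8); vs X2: Y3 (payoff 5); vs X3: Y1 (payoff 8); vs X4: Y2 (payoff 7).
No cell has both players best-responding. For instance, the row player's best reply to Y3 is X1, but against X1 the column player prefers Y2 over Y3.

No pure-strategy Nash equilibrium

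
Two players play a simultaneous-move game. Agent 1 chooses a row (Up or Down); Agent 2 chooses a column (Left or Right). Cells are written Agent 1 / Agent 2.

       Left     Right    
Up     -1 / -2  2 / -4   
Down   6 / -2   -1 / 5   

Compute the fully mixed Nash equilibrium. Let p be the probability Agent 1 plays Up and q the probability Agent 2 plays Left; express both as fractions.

Each player's mixing probability is pinned down by making the *other* player indifferent.
Agent 2 indifferent between Left and Right: p·(-2) + (1−p)·(-2) = p·(-4) + (1−p)·5 ⟹ (-2) + 0p = 5 + (-9)p ⟹ p = 7/9.
Agent 1 indifferent between Up and Down: q·(-1) + (1−q)·2 = q·6 + (1−q)·(-1) ⟹ 2 + (-3)q = (-1) + 7q ⟹ q = 3/10.

p = 7/9, q = 3/10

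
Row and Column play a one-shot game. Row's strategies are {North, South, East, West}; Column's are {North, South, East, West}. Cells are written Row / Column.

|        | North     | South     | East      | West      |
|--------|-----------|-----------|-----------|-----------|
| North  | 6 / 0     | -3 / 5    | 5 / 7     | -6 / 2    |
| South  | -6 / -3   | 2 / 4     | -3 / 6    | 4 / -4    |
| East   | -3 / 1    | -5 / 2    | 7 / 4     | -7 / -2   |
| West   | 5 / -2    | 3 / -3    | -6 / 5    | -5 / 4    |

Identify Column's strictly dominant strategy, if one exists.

Check whether one of Column's strategies beats all alternatives regardless of what the opponent does.
East strictly dominates: vs North: 7 > each of {0, 5, 2}; vs South: 6 > each of {-3, 4, -4}; vs East: 4 > each of {1, 2, -2}; vs West: 5 > each of {-2, -3, 4}.

East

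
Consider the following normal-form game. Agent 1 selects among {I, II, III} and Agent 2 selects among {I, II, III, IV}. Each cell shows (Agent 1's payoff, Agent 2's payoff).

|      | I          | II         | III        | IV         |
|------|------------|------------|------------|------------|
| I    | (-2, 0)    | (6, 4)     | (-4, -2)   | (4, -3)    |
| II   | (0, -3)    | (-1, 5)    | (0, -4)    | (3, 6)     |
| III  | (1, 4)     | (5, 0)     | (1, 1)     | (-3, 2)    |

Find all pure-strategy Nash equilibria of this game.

Check mutual best responses: a cell is a NE iff neither player can gain by unilaterally deviating.
Agent 1's best responses — vs I: III (payoff 1); vs II: I (payoff 6); vs III: III (payoff 1); vs IV: I (payoff 4).
Agent 2's best responses — vs I: II (payoff 4); vs II: IV (payoff 6); vs III: I (payoff 4).
Mutual best responses occur at (I, II) and (III, I); at each, neither player gains by switching.

(I, II) and (III, I)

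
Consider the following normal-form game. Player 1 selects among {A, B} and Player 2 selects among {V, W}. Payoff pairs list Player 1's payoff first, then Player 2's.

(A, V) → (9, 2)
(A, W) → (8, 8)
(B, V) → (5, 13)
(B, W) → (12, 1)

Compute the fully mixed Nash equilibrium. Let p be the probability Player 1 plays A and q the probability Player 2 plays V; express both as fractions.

Each player's mixing probability is pinned down by making the *other* player indifferent.
Player 2 indifferent between V and W: p·2 + (1−p)·13 = p·8 + (1−p)·1 ⟹ 13 + (-11)p = 1 + 7p ⟹ p = 2/3.
Player 1 indifferent between A and B: q·9 + (1−q)·8 = q·5 + (1−q)·12 ⟹ 8 + 1q = 12 + (-7)q ⟹ q = 1/2.

p = 2/3, q = 1/2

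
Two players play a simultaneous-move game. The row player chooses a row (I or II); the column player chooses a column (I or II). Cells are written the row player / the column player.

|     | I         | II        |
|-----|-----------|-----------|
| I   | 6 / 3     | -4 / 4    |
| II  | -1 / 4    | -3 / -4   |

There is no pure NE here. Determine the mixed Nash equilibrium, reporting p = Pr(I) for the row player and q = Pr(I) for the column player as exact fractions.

p = 8/9, q = 1/8

In a mixed NE each player is indifferent between their pure strategies, so the opponent's mix sets the indifference.
The column player indifferent between I and II: p·3 + (1−p)·4 = p·4 + (1−p)·(-4) ⟹ 4 + (-1)p = (-4) + 8p ⟹ p = 8/9.
The row player indifferent between I and II: q·6 + (1−q)·(-4) = q·(-1) + (1−q)·(-3) ⟹ (-4) + 10q = (-3) + 2q ⟹ q = 1/8.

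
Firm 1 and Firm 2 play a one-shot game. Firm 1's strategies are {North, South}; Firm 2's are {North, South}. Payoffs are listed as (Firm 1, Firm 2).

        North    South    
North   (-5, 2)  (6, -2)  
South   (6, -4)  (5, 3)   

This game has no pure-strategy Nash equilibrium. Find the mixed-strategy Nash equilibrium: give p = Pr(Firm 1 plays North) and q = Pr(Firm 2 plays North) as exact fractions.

In a mixed NE each player is indifferent between their pure strategies, so the opponent's mix sets the indifference.
Firm 2 indifferent between North and South: p·2 + (1−p)·(-4) = p·(-2) + (1−p)·3 ⟹ (-4) + 6p = 3 + (-5)p ⟹ p = 7/11.
Firm 1 indifferent between North and South: q·(-5) + (1−q)·6 = q·6 + (1−q)·5 ⟹ 6 + (-11)q = 5 + 1q ⟹ q = 1/12.

p = 7/11, q = 1/12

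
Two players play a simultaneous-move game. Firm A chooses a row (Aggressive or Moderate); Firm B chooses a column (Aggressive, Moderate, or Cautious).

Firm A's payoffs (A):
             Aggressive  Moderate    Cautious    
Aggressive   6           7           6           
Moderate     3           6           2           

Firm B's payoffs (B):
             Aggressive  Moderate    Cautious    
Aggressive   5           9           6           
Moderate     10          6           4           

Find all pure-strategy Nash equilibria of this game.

Find each player's best response to every opponent strategy; NE are the intersections.
Firm A's best responses — vs Aggressive: Aggressive (payoff 6); vs Moderate: Aggressive (payoff 7); vs Cautious: Aggressive (payoff 6).
Firm B's best responses — vs Aggressive: Moderate (payoff 9); vs Moderate: Aggressive (payoff 10).
The only mutual best response is (Aggressive, Moderate); neither player gains by switching there.

(Aggressive, Moderate)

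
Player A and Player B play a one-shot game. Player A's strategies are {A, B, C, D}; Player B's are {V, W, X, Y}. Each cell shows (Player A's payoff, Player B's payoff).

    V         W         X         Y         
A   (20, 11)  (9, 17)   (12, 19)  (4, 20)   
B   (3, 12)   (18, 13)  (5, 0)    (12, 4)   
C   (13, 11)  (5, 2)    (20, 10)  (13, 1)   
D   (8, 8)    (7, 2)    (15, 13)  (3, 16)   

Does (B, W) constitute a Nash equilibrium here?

Yes

Holding Player B at W: Player A gets 18 from B, versus 9 from A, 5 from C, 7 from D. No profitable deviation for Player A.
Holding Player A at B: Player B gets 13 from W, versus 12 from V, 0 from X, 4 from Y. No profitable deviation for Player B either.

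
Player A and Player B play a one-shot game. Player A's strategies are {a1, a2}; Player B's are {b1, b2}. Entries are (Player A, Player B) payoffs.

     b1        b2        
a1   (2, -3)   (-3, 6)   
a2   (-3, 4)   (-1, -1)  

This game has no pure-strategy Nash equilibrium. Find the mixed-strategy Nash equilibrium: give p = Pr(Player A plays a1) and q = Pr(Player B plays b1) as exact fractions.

p = 5/14, q = 2/7

In a mixed NE each player is indifferent between their pure strategies, so the opponent's mix sets the indifference.
Player B indifferent between b1 and b2: p·(-3) + (1−p)·4 = p·6 + (1−p)·(-1) ⟹ 4 + (-7)p = (-1) + 7p ⟹ p = 5/14.
Player A indifferent between a1 and a2: q·2 + (1−q)·(-3) = q·(-3) + (1−q)·(-1) ⟹ (-3) + 5q = (-1) + (-2)q ⟹ q = 2/7.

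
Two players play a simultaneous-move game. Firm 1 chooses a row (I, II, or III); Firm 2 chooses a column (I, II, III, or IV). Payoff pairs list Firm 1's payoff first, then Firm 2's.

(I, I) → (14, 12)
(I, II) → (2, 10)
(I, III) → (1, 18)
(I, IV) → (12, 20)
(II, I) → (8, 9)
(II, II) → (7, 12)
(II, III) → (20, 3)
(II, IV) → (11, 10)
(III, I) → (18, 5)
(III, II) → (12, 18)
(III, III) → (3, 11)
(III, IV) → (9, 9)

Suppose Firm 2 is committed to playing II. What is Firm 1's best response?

With Firm 2 fixed at II, Firm 1's payoffs are: I → 2, II → 7, III → 12.
The maximum is 12, achieved by III.

III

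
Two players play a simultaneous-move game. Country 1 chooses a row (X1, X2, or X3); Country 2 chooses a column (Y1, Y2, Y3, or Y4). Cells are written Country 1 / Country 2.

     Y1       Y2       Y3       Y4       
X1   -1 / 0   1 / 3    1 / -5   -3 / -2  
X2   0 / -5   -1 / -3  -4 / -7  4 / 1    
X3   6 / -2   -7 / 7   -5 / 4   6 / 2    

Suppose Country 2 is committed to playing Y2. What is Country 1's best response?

X1

With Country 2 fixed at Y2, Country 1's payoffs are: X1 → 1, X2 → -1, X3 → -7.
The maximum is 1, achieved by X1.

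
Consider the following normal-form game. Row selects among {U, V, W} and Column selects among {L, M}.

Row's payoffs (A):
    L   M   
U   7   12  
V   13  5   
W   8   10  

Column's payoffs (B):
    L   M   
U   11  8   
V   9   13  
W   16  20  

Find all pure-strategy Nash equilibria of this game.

None

Find each player's best response to every opponent strategy; NE are the intersections.
Row's best responses — vs L: V (payoff 13); vs M: U (payoff 12).
Column's best responses — vs U: L (payoff 11); vs V: M (payoff 13); vs W: M (payoff 20).
No cell has both players best-responding. For instance, Row's best reply to L is V, but against V Column prefers M over L.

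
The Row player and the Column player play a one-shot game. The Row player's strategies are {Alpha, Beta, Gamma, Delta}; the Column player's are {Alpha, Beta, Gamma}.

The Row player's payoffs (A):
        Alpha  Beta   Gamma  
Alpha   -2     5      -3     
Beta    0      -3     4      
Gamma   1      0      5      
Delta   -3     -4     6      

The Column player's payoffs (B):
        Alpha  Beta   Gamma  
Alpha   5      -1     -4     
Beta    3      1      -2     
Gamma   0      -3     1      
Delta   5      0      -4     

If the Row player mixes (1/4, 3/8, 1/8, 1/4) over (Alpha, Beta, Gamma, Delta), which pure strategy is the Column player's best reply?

The Column player's best reply maximizes expected payoff against the mix.
Alpha: (1/4)·5 + (3/8)·3 + (1/8)·0 + (1/4)·5 = 29/8
Beta: (1/4)·(-1) + (3/8)·1 + (1/8)·(-3) + (1/4)·0 = -1/4
Gamma: (1/4)·(-4) + (3/8)·(-2) + (1/8)·1 + (1/4)·(-4) = -21/8
Highest expected payoff is 29/8, from Alpha.

Alpha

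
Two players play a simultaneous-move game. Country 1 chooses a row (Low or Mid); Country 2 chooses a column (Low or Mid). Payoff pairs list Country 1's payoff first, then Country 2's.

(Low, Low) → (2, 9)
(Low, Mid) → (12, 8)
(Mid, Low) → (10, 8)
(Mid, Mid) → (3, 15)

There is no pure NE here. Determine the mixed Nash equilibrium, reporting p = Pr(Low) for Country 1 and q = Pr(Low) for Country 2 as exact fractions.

Each player's mixing probability is pinned down by making the *other* player indifferent.
Country 2 indifferent between Low and Mid: p·9 + (1−p)·8 = p·8 + (1−p)·15 ⟹ 8 + 1p = 15 + (-7)p ⟹ p = 7/8.
Country 1 indifferent between Low and Mid: q·2 + (1−q)·12 = q·10 + (1−q)·3 ⟹ 12 + (-10)q = 3 + 7q ⟹ q = 9/17.

p = 7/8, q = 9/17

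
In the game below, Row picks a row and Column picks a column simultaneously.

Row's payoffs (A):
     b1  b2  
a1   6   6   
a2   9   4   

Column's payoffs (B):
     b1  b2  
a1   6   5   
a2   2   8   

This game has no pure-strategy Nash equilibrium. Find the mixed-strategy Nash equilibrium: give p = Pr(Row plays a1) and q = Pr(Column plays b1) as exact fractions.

p = 6/7, q = 2/5

In a mixed NE each player is indifferent between their pure strategies, so the opponent's mix sets the indifference.
Column indifferent between b1 and b2: p·6 + (1−p)·2 = p·5 + (1−p)·8 ⟹ 2 + 4p = 8 + (-3)p ⟹ p = 6/7.
Row indifferent between a1 and a2: q·6 + (1−q)·6 = q·9 + (1−q)·4 ⟹ 6 + 0q = 4 + 5q ⟹ q = 2/5.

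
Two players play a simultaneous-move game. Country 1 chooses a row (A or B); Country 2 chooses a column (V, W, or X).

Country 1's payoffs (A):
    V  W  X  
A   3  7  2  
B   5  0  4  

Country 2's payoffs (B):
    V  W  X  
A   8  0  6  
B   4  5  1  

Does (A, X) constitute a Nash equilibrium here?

No

Holding Country 2 at X: Country 1 gets 2 from A but could get 4 by switching to B. Country 1 has a profitable deviation.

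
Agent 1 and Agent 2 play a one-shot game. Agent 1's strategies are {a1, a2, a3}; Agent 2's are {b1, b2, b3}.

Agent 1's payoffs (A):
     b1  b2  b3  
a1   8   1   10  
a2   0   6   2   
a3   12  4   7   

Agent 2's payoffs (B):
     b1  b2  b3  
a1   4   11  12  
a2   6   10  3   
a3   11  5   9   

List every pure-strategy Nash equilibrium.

Find each player's best response to every opponent strategy; NE are the intersections.
Agent 1's best responses — vs b1: a3 (payoff 12); vs b2: a2 (payoff 6); vs b3: a1 (payoff 10).
Agent 2's best responses — vs a1: b3 (payoff 12); vs a2: b2 (payoff 10); vs a3: b1 (payoff 11).
Mutual best responses occur at (a1, b3), (a2, b2), and (a3, b1); at each, neither player gains by switching.

(a1, b3), (a2, b2), and (a3, b1)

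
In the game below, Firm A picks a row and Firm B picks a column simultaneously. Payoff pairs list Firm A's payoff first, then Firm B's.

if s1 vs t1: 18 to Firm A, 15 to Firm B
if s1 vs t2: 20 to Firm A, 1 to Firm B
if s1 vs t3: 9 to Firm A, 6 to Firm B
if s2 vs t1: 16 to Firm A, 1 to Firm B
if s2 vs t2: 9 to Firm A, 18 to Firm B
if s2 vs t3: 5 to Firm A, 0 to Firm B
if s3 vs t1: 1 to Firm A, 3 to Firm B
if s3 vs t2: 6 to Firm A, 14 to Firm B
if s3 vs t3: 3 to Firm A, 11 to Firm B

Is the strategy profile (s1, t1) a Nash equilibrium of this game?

Holding Firm B at t1: Firm A gets 18 from s1, versus 16 from s2, 1 from s3. No profitable deviation for Firm A.
Holding Firm A at s1: Firm B gets 15 from t1, versus 1 from t2, 6 from t3. No profitable deviation for Firm B either.

Yes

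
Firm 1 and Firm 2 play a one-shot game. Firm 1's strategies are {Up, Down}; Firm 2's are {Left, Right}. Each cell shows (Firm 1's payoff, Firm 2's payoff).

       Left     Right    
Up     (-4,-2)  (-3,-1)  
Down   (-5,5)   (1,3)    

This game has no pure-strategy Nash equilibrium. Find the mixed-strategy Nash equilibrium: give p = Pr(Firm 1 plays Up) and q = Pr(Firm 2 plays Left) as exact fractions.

p = 2/3, q = 4/5

In a mixed NE each player is indifferent between their pure strategies, so the opponent's mix sets the indifference.
Firm 2 indifferent between Left and Right: p·(-2) + (1−p)·5 = p·(-1) + (1−p)·3 ⟹ 5 + (-7)p = 3 + (-4)p ⟹ p = 2/3.
Firm 1 indifferent between Up and Down: q·(-4) + (1−q)·(-3) = q·(-5) + (1−q)·1 ⟹ (-3) + (-1)q = 1 + (-6)q ⟹ q = 4/5.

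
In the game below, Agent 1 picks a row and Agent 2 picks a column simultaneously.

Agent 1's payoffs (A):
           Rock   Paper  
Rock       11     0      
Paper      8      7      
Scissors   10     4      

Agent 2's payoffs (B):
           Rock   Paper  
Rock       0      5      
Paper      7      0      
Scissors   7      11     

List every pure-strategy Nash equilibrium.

There is no pure-strategy Nash equilibrium

Check mutual best responses: a cell is a NE iff neither player can gain by unilaterally deviating.
Agent 1's best responses — vs Rock: Rock (payoff 11); vs Paper: Paper (payoff 7).
Agent 2's best responses — vs Rock: Paper (payoff 5); vs Paper: Rock (payoff 7); vs Scissors: Paper (payoff 11).
No cell has both players best-responding. For instance, Agent 1's best reply to Paper is Paper, but against Paper Agent 2 prefers Rock over Paper.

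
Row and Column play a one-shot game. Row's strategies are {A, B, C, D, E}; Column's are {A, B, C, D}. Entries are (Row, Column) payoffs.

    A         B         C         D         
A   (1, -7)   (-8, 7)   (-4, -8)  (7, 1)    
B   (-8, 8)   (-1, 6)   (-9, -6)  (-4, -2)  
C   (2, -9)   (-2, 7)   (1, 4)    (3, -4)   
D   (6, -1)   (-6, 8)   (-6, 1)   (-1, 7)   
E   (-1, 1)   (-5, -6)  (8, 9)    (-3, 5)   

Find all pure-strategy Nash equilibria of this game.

(E, C)

A profile is a Nash equilibrium when each player is best-responding to the other.
Row's best responses — vs A: D (payoff 6); vs B: B (payoff -1); vs C: E (payoff 8); vs D: A (payoff 7).
Column's best responses — vs A: B (payoff 7); vs B: A (payoff 8); vs C: B (payoff 7); vs D: B (payoff 8); vs E: C (payoff 9).
The only mutual best response is (E, C); neither player gains by switching there.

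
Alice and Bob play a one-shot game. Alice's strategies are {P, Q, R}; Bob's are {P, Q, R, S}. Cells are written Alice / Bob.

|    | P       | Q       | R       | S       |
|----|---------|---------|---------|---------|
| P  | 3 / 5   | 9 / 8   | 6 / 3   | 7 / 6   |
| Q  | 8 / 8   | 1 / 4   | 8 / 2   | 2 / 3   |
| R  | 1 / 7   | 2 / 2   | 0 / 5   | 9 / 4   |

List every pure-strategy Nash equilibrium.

Find each player's best response to every opponent strategy; NE are the intersections.
Alice's best responses — vs P: Q (payoff 8); vs Q: P (payoff 9); vs R: Q (payoff 8); vs S: R (payoff 9).
Bob's best responses — vs P: Q (payoff 8); vs Q: P (payoff 8); vs R: P (payoff 7).
Mutual best responses occur at (P, Q) and (Q, P); at each, neither player gains by switching.

(P, Q) and (Q, P)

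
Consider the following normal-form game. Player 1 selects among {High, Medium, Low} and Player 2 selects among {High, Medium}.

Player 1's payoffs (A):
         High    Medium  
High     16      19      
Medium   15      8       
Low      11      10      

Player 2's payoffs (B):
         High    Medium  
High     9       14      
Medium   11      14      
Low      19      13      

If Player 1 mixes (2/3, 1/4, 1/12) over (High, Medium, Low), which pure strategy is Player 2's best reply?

Player 2's best reply maximizes expected payoff against the mix.
High: (2/3)·9 + (1/4)·11 + (1/12)·19 = 31/3
Medium: (2/3)·14 + (1/4)·14 + (1/12)·13 = 167/12
Highest expected payoff is 167/12, from Medium.

Medium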